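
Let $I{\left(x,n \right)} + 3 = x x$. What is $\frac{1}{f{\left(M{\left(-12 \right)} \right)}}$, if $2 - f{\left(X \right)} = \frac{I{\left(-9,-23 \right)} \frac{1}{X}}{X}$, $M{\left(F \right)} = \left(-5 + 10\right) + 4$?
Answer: $\frac{27}{28} \approx 0.96429$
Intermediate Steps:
$M{\left(F \right)} = 9$ ($M{\left(F \right)} = 5 + 4 = 9$)
$I{\left(x,n \right)} = -3 + x^{2}$ ($I{\left(x,n \right)} = -3 + x x = -3 + x^{2}$)
$f{\left(X \right)} = 2 - \frac{78}{X^{2}}$ ($f{\left(X \right)} = 2 - \frac{\left(-3 + \left(-9\right)^{2}\right) \frac{1}{X}}{X} = 2 - \frac{\left(-3 + 81\right) \frac{1}{X}}{X} = 2 - \frac{78 \frac{1}{X}}{X} = 2 - \frac{78}{X^{2}}$)
$\frac{1}{f{\left(M{\left(-12 \right)} \right)}} = \frac{1}{2 - \frac{78}{81}} = \frac{1}{2 - \frac{26}{27}} = \frac{1}{\frac{28}{27}} = \frac{27}{28}$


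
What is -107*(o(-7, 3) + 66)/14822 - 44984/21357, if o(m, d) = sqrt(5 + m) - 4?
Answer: -404217593/158276727 - 107*I*sqrt(2)/14822 ≈ -2.5539 - 0.010209*I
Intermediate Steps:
o(m, d) = -4 + sqrt(5 + m)
-107*(o(-7, 3) + 66)/14822 - 44984/21357 = -107*((-4 + sqrt(5 - 7)) + 66)/14822 - 44984/21357 = -107*((-4 + sqrt(-2)) + 66)*(1/14822) - 44984*1/21357 = -107*((-4 + I*sqrt(2)) + 66)*(1/14822) - 44984/21357 = -107*(62 + I*sqrt(2))*(1/14822) - 44984/21357 = (-6634 - 107*I*sqrt(2))*(1/14822) - 44984/21357 = (-3317/7411 - 107*I*sqrt(2)/14822) - 44984/21357 = -404217593/158276727 - 107*I*sqrt(2)/14822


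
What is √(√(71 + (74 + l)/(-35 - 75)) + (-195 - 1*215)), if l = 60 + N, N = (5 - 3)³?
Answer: √(-1240250 + 165*√23430)/55 ≈ 20.041*I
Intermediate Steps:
N = 8 (N = 2³ = 8)
l = 68 (l = 60 + 8 = 68)
√(√(71 + (74 + l)/(-35 - 75)) + (-195 - 1*215)) = √(√(71 + (74 + 68)/(-35 - 75)) + (-195 - 1*215)) = √(√(71 + 142/(-110)) + (-195 - 215)) = √(√(71 + 142*(-1/110)) - 410) = √(√(71 - 71/55) - 410) = √(√(3834/55) - 410) = √(3*√23430/55 - 410) = √(-410 + 3*√23430/55)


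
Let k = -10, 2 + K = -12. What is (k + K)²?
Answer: 576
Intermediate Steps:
K = -14 (K = -2 - 12 = -14)
(k + K)² = (-10 - 14)² = (-24)² = 576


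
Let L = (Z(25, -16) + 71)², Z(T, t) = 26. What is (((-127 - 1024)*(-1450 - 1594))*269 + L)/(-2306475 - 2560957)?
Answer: -942489645/4867432 ≈ -193.63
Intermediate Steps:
L = 9409 (L = (26 + 71)² = 97² = 9409)
(((-127 - 1024)*(-1450 - 1594))*269 + L)/(-2306475 - 2560957) = (((-127 - 1024)*(-1450 - 1594))*269 + 9409)/(-2306475 - 2560957) = (-1151*(-3044)*269 + 9409)/(-4867432) = (3503644*269 + 9409)*(-1/4867432) = (942480236 + 9409)*(-1/4867432) = 942489645*(-1/4867432) = -942489645/4867432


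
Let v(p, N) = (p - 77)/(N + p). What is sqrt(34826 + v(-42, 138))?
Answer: sqrt(20059062)/24 ≈ 186.61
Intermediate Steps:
v(p, N) = (-77 + p)/(N + p)
sqrt(34826 + v(-42, 138)) = sqrt(34826 + (-77 - 42)/(138 - 42)) = sqrt(34826 - 119/96) = sqrt(3343177/96) = sqrt(20059062)/24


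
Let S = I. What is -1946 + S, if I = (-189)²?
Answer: 33775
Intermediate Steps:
I = 35721
S = 35721
-1946 + S = -1946 + 35721 = 33775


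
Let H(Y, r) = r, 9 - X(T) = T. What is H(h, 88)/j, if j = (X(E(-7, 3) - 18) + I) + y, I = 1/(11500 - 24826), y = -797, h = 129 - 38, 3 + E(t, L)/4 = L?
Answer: -1172688/10261021 ≈ -0.11429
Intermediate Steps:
E(t, L) = -12 + 4*L
X(T) = 9 - T
h = 91
I = -1/13326 (I = 1/(-13326) = -1/13326 ≈ -7.5041e-5)
j = -10261021/13326 (j = ((9 - ((-12 + 4*3) - 18)) - 1/13326) - 797 = ((9 - ((-12 + 12) - 18)) - 1/13326) - 797 = ((9 - (0 - 18)) - 1/13326) - 797 = ((9 - 1*(-18)) - 1/13326) - 797 = ((9 + 18) - 1/13326) - 797 = (27 - 1/13326) - 797 = 359801/13326 - 797 = -10261021/13326 ≈ -770.00)
H(h, 88)/j = 88/(-10261021/13326) = 88*(-13326/10261021) = -1172688/10261021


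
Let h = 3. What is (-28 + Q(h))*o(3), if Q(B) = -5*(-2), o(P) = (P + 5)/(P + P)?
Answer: -24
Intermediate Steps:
o(P) = (5 + P)/(2*P) (o(P) = (5 + P)/((2*P)) = (5 + P)*(1/(2*P)) = (5 + P)/(2*P))
Q(B) = 10
(-28 + Q(h))*o(3) = (-28 + 10)*((1/2)*(5 + 3)/3) = -9*8/3 = -18*4/3 = -24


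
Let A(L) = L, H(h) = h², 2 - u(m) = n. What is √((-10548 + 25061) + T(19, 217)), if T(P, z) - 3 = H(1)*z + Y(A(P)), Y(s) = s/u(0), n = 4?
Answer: √58894/2 ≈ 121.34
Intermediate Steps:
u(m) = -2 (u(m) = 2 - 1*4 = 2 - 4 = -2)
Y(s) = -s/2 (Y(s) = s/(-2) = s*(-½) = -s/2)
T(P, z) = 3 + z - P/2 (T(P, z) = 3 + (1²*z - P/2) = 3 + (1*z - P/2) = 3 + (z - P/2) = 3 + z - P/2)
√((-10548 + 25061) + T(19, 217)) = √((-10548 + 25061) + (3 + 217 - ½*19)) = √(14513 + (3 + 217 - 19/2)) = √(14513 + 421/2) = √(29447/2) = √58894/2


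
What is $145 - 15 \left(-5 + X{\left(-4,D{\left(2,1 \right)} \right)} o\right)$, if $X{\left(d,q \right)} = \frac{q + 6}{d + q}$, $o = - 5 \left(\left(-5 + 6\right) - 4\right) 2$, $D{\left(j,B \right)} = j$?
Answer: $2020$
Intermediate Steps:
$o = 30$ ($o = - 5 \left(1 - 4\right) 2 = \left(-5\right) \left(-3\right) 2 = 15 \cdot 2 = 30$)
$X{\left(d,q \right)} = \frac{6 + q}{d + q}$
$145 - 15 \left(-5 + X{\left(-4,D{\left(2,1 \right)} \right)} o\right) = 145 - 15 \left(-5 + \frac{6 + 2}{-4 + 2} \cdot 30\right) = 145 - 15 \left(-5 + \frac{1}{-2} \cdot 8 \cdot 30\right) = 145 - 15 \left(-5 + \left(- \frac{1}{2}\right) 8 \cdot 30\right) = 145 - 15 \left(-5 - 120\right) = 145 - -1875 = 145 + 1875 = 2020$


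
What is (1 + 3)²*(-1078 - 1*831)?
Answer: -30544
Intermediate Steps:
(1 + 3)²*(-1078 - 1*831) = 4²*(-1078 - 831) = 16*(-1909) = -30544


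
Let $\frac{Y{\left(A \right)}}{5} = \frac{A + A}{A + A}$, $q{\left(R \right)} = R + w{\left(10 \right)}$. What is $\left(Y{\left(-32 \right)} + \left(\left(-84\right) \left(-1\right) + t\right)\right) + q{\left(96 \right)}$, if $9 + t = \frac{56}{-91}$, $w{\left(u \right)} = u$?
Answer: $\frac{2410}{13} \approx 185.38$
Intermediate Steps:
$q{\left(R \right)} = 10 + R$ ($q{\left(R \right)} = R + 10 = 10 + R$)
$t = - \frac{125}{13}$ ($t = -9 + \frac{56}{-91} = -9 + 56 \left(- \frac{1}{91}\right) = -9 - \frac{8}{13} = - \frac{125}{13} \approx -9.6154$)
$Y{\left(A \right)} = 5$ ($Y{\left(A \right)} = 5 \frac{A + A}{A + A} = 5 \frac{2 A}{2 A} = 5 \cdot 2 A \frac{1}{2 A} = 5 \cdot 1 = 5$)
$\left(Y{\left(-32 \right)} + \left(\left(-84\right) \left(-1\right) + t\right)\right) + q{\left(96 \right)} = \left(5 - - \frac{967}{13}\right) + \left(10 + 96\right) = \left(5 + \left(84 - \frac{125}{13}\right)\right) + 106 = \left(5 + \frac{967}{13}\right) + 106 = \frac{1032}{13} + 106 = \frac{2410}{13}$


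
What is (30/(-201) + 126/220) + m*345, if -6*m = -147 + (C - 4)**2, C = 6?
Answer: 30301473/3685 ≈ 8222.9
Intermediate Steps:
m = 143/6 (m = -(-147 + (6 - 4)**2)/6 = -(-147 + 2**2)/6 = -(-147 + 4)/6 = -1/6*(-143) = 143/6 ≈ 23.833)
(30/(-201) + 126/220) + m*345 = (30/(-201) + 126/220) + (143/6)*345 = (30*(-1/201) + 126*(1/220)) + 16445/2 = (-10/67 + 63/110) + 16445/2 = 3121/7370 + 16445/2 = 30301473/3685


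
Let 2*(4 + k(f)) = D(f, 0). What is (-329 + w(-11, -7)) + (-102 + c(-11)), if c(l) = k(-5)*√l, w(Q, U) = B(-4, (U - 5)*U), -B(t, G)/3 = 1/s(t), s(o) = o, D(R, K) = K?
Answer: -1721/4 - 4*I*√11 ≈ -430.25 - 13.266*I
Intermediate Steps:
k(f) = -4 (k(f) = -4 + (½)*0 = -4 + 0 = -4)
B(t, G) = -3/t
w(Q, U) = ¾ (w(Q, U) = -3/(-4) = -3*(-¼) = ¾)
c(l) = -4*√l
(-329 + w(-11, -7)) + (-102 + c(-11)) = (-329 + ¾) + (-102 - 4*I*√11) = -1313/4 + (-102 - 4*I*√11) = -1721/4 - 4*I*√11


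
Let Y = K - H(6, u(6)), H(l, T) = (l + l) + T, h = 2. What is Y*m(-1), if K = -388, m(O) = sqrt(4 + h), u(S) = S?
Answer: -406*sqrt(6) ≈ -994.49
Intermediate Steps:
m(O) = sqrt(6) (m(O) = sqrt(4 + 2) = sqrt(6))
H(l, T) = T + 2*l (H(l, T) = 2*l + T = T + 2*l)
Y = -406 (Y = -388 - (6 + 2*6) = -388 - (6 + 12) = -388 - 1*18 = -388 - 18 = -406)
Y*m(-1) = -406*sqrt(6)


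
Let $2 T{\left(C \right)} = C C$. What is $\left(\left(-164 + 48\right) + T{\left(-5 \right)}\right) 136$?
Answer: $-14076$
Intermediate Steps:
$T{\left(C \right)} = \frac{C^{2}}{2}$ ($T{\left(C \right)} = \frac{C C}{2} = \frac{C^{2}}{2}$)
$\left(\left(-164 + 48\right) + T{\left(-5 \right)}\right) 136 = \left(\left(-164 + 48\right) + \frac{\left(-5\right)^{2}}{2}\right) 136 = \left(-116 + \frac{1}{2} \cdot 25\right) 136 = \left(-116 + \frac{25}{2}\right) 136 = \left(- \frac{207}{2}\right) 136 = -14076$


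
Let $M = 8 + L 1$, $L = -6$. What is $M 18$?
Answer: $36$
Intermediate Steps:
$M = 2$ ($M = 8 - 6 = 2$)
$M 18 = 2 \cdot 18 = 36$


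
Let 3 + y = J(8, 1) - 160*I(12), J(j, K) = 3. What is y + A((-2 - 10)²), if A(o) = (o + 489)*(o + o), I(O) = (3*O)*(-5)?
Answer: 211104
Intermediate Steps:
I(O) = -15*O
A(o) = 2*o*(489 + o) (A(o) = (489 + o)*(2*o) = 2*o*(489 + o))
y = 28800 (y = -3 + (3 - (-2400)*12) = -3 + (3 - 160*(-180)) = -3 + (3 + 28800) = -3 + 28803 = 28800)
y + A((-2 - 10)²) = 28800 + 2*(-2 - 10)²*(489 + (-2 - 10)²) = 28800 + 2*(-12)²*(489 + (-12)²) = 28800 + 2*144*(489 + 144) = 28800 + 2*144*633 = 28800 + 182304 = 211104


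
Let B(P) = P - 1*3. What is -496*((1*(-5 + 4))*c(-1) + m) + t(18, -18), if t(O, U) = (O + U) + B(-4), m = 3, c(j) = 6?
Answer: 1481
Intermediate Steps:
B(P) = -3 + P (B(P) = P - 3 = -3 + P)
t(O, U) = -7 + O + U (t(O, U) = (O + U) + (-3 - 4) = (O + U) - 7 = -7 + O + U)
-496*((1*(-5 + 4))*c(-1) + m) + t(18, -18) = -496*((1*(-5 + 4))*6 + 3) + (-7 + 18 - 18) = -496*((1*(-1))*6 + 3) - 7 = -496*(-1*6 + 3) - 7 = -496*(-6 + 3) - 7 = -496*(-3) - 7 = 1488 - 7 = 1481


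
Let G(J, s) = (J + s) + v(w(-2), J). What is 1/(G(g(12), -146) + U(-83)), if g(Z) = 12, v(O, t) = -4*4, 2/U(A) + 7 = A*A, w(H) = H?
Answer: -3441/516149 ≈ -0.0066667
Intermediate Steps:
U(A) = 2/(-7 + A**2) (U(A) = 2/(-7 + A*A) = 2/(-7 + A**2))
v(O, t) = -16
G(J, s) = -16 + J + s (G(J, s) = (J + s) - 16 = -16 + J + s)
1/(G(g(12), -146) + U(-83)) = 1/((-16 + 12 - 146) + 2/(-7 + (-83)**2)) = 1/(-150 + 2/(-7 + 6889)) = 1/(-150 + 2/6882) = 1/(-150 + 2*(1/6882)) = 1/(-150 + 1/3441) = 1/(-516149/3441) = -3441/516149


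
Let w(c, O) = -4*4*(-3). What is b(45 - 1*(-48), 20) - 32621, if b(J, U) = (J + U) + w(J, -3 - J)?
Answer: -32460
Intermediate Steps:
w(c, O) = 48 (w(c, O) = -16*(-3) = 48)
b(J, U) = 48 + J + U (b(J, U) = (J + U) + 48 = 48 + J + U)
b(45 - 1*(-48), 20) - 32621 = (48 + (45 - 1*(-48)) + 20) - 32621 = (48 + (45 + 48) + 20) - 32621 = (48 + 93 + 20) - 32621 = 161 - 32621 = -32460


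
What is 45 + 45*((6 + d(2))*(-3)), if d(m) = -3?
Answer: -360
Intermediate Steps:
45 + 45*((6 + d(2))*(-3)) = 45 + 45*((6 - 3)*(-3)) = 45 + 45*(3*(-3)) = 45 + 45*(-9) = 45 - 405 = -360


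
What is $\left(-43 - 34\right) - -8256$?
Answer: $8179$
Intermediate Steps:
$\left(-43 - 34\right) - -8256 = -77 + 8256 = 8179$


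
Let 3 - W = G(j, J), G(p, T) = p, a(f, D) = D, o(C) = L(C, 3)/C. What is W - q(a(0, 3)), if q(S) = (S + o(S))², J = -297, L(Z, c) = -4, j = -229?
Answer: 2063/9 ≈ 229.22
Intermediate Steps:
o(C) = -4/C
q(S) = (S - 4/S)²
W = 232 (W = 3 - 1*(-229) = 3 + 229 = 232)
W - q(a(0, 3)) = 232 - (-4 + 3²)²/3² = 232 - (-4 + 9)²/9 = 232 - 5²/9 = 232 - 25/9 = 2063/9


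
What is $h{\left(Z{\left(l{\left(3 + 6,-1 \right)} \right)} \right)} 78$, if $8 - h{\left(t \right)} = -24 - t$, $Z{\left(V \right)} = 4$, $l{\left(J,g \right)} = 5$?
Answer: $2808$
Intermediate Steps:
$h{\left(t \right)} = 32 + t$ ($h{\left(t \right)} = 8 - \left(-24 - t\right) = 8 + \left(24 + t\right) = 32 + t$)
$h{\left(Z{\left(l{\left(3 + 6,-1 \right)} \right)} \right)} 78 = \left(32 + 4\right) 78 = 36 \cdot 78 = 2808$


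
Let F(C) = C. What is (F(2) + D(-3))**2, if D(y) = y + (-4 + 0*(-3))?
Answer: 25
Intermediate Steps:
D(y) = -4 + y (D(y) = y + (-4 + 0) = y - 4 = -4 + y)
(F(2) + D(-3))**2 = (2 + (-4 - 3))**2 = (2 - 7)**2 = (-5)**2 = 25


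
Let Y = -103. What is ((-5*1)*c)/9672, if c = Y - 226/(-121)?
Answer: 20395/390104 ≈ 0.052281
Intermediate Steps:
c = -12237/121 (c = -103 - 226/(-121) = -103 - 226*(-1/121) = -103 + 226/121 = -12237/121 ≈ -101.13)
((-5*1)*c)/9672 = (-5*1*(-12237/121))/9672 = -5*(-12237/121)*(1/9672) = (61185/121)*(1/9672) = 20395/390104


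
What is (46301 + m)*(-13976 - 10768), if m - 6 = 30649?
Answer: -1904199264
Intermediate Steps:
m = 30655 (m = 6 + 30649 = 30655)
(46301 + m)*(-13976 - 10768) = (46301 + 30655)*(-13976 - 10768) = 76956*(-24744) = -1904199264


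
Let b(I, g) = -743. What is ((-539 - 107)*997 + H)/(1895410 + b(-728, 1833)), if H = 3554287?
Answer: 2910225/1894667 ≈ 1.5360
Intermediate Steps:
((-539 - 107)*997 + H)/(1895410 + b(-728, 1833)) = ((-539 - 107)*997 + 3554287)/(1895410 - 743) = (-646*997 + 3554287)/1894667 = (-644062 + 3554287)*(1/1894667) = 2910225*(1/1894667) = 2910225/1894667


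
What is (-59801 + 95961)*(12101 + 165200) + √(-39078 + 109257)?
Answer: 6411204160 + √70179 ≈ 6.4112e+9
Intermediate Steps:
(-59801 + 95961)*(12101 + 165200) + √(-39078 + 109257) = 36160*177301 + √70179 = 6411204160 + √70179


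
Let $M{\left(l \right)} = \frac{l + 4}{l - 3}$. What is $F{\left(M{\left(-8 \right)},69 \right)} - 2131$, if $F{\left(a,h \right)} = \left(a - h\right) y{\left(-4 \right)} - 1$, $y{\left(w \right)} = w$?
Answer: $- \frac{20432}{11} \approx -1857.5$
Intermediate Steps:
$M{\left(l \right)} = \frac{4 + l}{-3 + l}$
$F{\left(a,h \right)} = -1 - 4 a + 4 h$ ($F{\left(a,h \right)} = \left(a - h\right) \left(-4\right) - 1 = \left(- 4 a + 4 h\right) - 1 = -1 - 4 a + 4 h$)
$F{\left(M{\left(-8 \right)},69 \right)} - 2131 = \left(-1 - 4 \frac{4 - 8}{-3 - 8} + 4 \cdot 69\right) - 2131 = \left(-1 - 4 \frac{1}{-11} \left(-4\right) + 276\right) - 2131 = \left(-1 - 4 \left(\left(- \frac{1}{11}\right) \left(-4\right)\right) + 276\right) - 2131 = \left(-1 - \frac{16}{11} + 276\right) - 2131 = \frac{3009}{11} - 2131 = - \frac{20432}{11}$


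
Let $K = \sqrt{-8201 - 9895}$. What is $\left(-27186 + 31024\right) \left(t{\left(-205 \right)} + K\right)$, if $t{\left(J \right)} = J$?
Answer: $-786790 + 15352 i \sqrt{1131} \approx -7.8679 \cdot 10^{5} + 5.1629 \cdot 10^{5} i$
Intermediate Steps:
$K = 4 i \sqrt{1131}$ ($K = \sqrt{-18096} = 4 i \sqrt{1131} \approx 134.52 i$)
$\left(-27186 + 31024\right) \left(t{\left(-205 \right)} + K\right) = \left(-27186 + 31024\right) \left(-205 + 4 i \sqrt{1131}\right) = 3838 \left(-205 + 4 i \sqrt{1131}\right) = -786790 + 15352 i \sqrt{1131}$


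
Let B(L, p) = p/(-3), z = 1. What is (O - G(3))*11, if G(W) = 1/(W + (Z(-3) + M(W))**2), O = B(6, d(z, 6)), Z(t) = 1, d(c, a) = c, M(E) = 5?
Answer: -154/39 ≈ -3.9487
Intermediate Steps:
B(L, p) = -p/3 (B(L, p) = p*(-1/3) = -p/3)
O = -1/3 (O = -1/3*1 = -1/3 ≈ -0.33333)
G(W) = 1/(36 + W) (G(W) = 1/(W + (1 + 5)**2) = 1/(W + 6**2) = 1/(W + 36) = 1/(36 + W))
(O - G(3))*11 = (-1/3 - 1/(36 + 3))*11 = (-1/3 - 1/39)*11 = -14/39*11 = -154/39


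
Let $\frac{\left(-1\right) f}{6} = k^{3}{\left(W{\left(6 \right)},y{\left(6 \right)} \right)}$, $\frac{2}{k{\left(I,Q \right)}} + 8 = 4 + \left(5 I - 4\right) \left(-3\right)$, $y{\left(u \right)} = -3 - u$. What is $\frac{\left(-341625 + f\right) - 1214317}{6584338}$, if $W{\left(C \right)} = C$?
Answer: $- \frac{53618539288}{226899579649} \approx -0.23631$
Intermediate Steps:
$k{\left(I,Q \right)} = \frac{2}{8 - 15 I}$ ($k{\left(I,Q \right)} = \frac{2}{-8 + \left(4 + \left(5 I - 4\right) \left(-3\right)\right)} = \frac{2}{-8 + \left(4 + \left(-4 + 5 I\right) \left(-3\right)\right)} = \frac{2}{-8 + \left(4 - \left(-12 + 15 I\right)\right)} = \frac{2}{-8 - \left(-16 + 15 I\right)} = \frac{2}{8 - 15 I}$)
$f = \frac{6}{68921}$ ($f = - 6 \left(- \frac{2}{-8 + 15 \cdot 6}\right)^{3} = - 6 \left(- \frac{2}{-8 + 90}\right)^{3} = - 6 \left(- \frac{2}{82}\right)^{3} = - 6 \left(\left(-2\right) \frac{1}{82}\right)^{3} = - 6 \left(- \frac{1}{41}\right)^{3} = \left(-6\right) \left(- \frac{1}{68921}\right) = \frac{6}{68921} \approx 8.7056 \cdot 10^{-5}$)
$\frac{\left(-341625 + f\right) - 1214317}{6584338} = \frac{\left(-341625 + \frac{6}{68921}\right) - 1214317}{6584338} = \left(- \frac{23545136619}{68921} - 1214317\right) \frac{1}{6584338} = \left(- \frac{107237078576}{68921}\right) \frac{1}{6584338} = - \frac{53618539288}{226899579649}$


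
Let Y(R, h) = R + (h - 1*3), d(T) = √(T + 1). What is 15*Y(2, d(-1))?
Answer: -15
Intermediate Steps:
d(T) = √(1 + T)
Y(R, h) = -3 + R + h (Y(R, h) = R + (h - 3) = R + (-3 + h) = -3 + R + h)
15*Y(2, d(-1)) = 15*(-3 + 2 + √(1 - 1)) = 15*(-3 + 2 + √0) = 15*(-3 + 2 + 0) = 15*(-1) = -15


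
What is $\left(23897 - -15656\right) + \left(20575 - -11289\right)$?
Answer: $71417$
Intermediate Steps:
$\left(23897 - -15656\right) + \left(20575 - -11289\right) = \left(23897 + 15656\right) + \left(20575 + 11289\right) = 39553 + 31864 = 71417$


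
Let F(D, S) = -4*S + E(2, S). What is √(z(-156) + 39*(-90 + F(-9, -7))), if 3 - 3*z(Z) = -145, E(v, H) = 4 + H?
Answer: I*√22371/3 ≈ 49.856*I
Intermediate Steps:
F(D, S) = 4 - 3*S (F(D, S) = -4*S + (4 + S) = 4 - 3*S)
z(Z) = 148/3 (z(Z) = 1 - ⅓*(-145) = 1 + 145/3 = 148/3)
√(z(-156) + 39*(-90 + F(-9, -7))) = √(148/3 + 39*(-90 + (4 - 3*(-7)))) = √(148/3 + 39*(-90 + (4 + 21))) = √(148/3 + 39*(-90 + 25)) = √(148/3 + 39*(-65)) = √(148/3 - 2535) = √(-7457/3) = I*√22371/3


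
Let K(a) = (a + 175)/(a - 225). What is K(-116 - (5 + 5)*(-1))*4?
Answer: -276/331 ≈ -0.83384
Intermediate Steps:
K(a) = (175 + a)/(-225 + a)
K(-116 - (5 + 5)*(-1))*4 = ((175 + (-116 - (5 + 5)*(-1)))/(-225 + (-116 - (5 + 5)*(-1))))*4 = ((175 + (-116 - 10*(-1)))/(-225 + (-116 - 10*(-1))))*4 = ((175 + (-116 - 1*(-10)))/(-225 + (-116 - 1*(-10))))*4 = ((175 + (-116 + 10))/(-225 + (-116 + 10)))*4 = ((175 - 106)/(-225 - 106))*4 = (69/(-331))*4 = -1/331*69*4 = -69/331*4 = -276/331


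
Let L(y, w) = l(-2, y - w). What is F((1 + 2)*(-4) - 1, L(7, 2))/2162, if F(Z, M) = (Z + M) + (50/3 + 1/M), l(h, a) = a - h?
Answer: 227/45402 ≈ 0.0049998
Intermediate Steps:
L(y, w) = 2 + y - w (L(y, w) = (y - w) - 1*(-2) = (y - w) + 2 = 2 + y - w)
F(Z, M) = 50/3 + M + Z + 1/M (F(Z, M) = (M + Z) + (50*(1/3) + 1/M) = (M + Z) + (50/3 + 1/M) = 50/3 + M + Z + 1/M)
F((1 + 2)*(-4) - 1, L(7, 2))/2162 = (50/3 + (2 + 7 - 1*2) + ((1 + 2)*(-4) - 1) + 1/(2 + 7 - 1*2))/2162 = (50/3 + (2 + 7 - 2) + (3*(-4) - 1) + 1/(2 + 7 - 2))*(1/2162) = (50/3 + 7 + (-12 - 1) + 1/7)*(1/2162) = (50/3 + 7 - 13 + 1/7)*(1/2162) = (227/21)*(1/2162) = 227/45402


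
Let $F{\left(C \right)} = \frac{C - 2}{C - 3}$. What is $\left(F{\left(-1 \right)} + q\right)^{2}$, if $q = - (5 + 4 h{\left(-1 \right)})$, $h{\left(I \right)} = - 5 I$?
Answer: $\frac{9409}{16} \approx 588.06$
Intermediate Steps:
$q = -25$ ($q = - (5 + 4 \left(\left(-5\right) \left(-1\right)\right)) = - (5 + 4 \cdot 5) = - (5 + 20) = \left(-1\right) 25 = -25$)
$F{\left(C \right)} = \frac{-2 + C}{-3 + C}$
$\left(F{\left(-1 \right)} + q\right)^{2} = \left(\frac{-2 - 1}{-3 - 1} - 25\right)^{2} = \left(\frac{1}{-4} \left(-3\right) - 25\right)^{2} = \left(\left(- \frac{1}{4}\right) \left(-3\right) - 25\right)^{2} = \left(\frac{3}{4} - 25\right)^{2} = \left(- \frac{97}{4}\right)^{2} = \frac{9409}{16}$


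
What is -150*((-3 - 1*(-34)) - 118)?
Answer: 13050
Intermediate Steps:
-150*((-3 - 1*(-34)) - 118) = -150*((-3 + 34) - 118) = -150*(31 - 118) = -150*(-87) = 13050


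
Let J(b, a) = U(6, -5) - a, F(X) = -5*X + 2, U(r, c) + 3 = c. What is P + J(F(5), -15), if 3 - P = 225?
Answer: -215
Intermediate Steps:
P = -222 (P = 3 - 1*225 = 3 - 225 = -222)
U(r, c) = -3 + c
F(X) = 2 - 5*X
J(b, a) = -8 - a (J(b, a) = (-3 - 5) - a = -8 - a)
P + J(F(5), -15) = -222 + (-8 - 1*(-15)) = -222 + (-8 + 15) = -222 + 7 = -215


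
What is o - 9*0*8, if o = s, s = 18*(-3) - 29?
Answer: -83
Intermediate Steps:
s = -83 (s = -54 - 29 = -83)
o = -83
o - 9*0*8 = -83 - 9*0*8 = -83 + 0*8 = -83 + 0 = -83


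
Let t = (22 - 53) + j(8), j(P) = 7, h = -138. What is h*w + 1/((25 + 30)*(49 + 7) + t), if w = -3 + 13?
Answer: -4217279/3056 ≈ -1380.0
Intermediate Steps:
t = -24 (t = (22 - 53) + 7 = -31 + 7 = -24)
w = 10
h*w + 1/((25 + 30)*(49 + 7) + t) = -138*10 + 1/((25 + 30)*(49 + 7) - 24) = -1380 + 1/(55*56 - 24) = -1380 + 1/(3080 - 24) = -1380 + 1/3056 = -4217279/3056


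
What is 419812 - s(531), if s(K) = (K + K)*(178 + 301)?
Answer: -88886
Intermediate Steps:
s(K) = 958*K (s(K) = (2*K)*479 = 958*K)
419812 - s(531) = 419812 - 958*531 = 419812 - 1*508698 = 419812 - 508698 = -88886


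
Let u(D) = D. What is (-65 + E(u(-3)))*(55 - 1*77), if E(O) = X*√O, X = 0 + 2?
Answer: 1430 - 44*I*√3 ≈ 1430.0 - 76.21*I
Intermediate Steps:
X = 2
E(O) = 2*√O
(-65 + E(u(-3)))*(55 - 1*77) = (-65 + 2*√(-3))*(55 - 1*77) = (-65 + 2*(I*√3))*(55 - 77) = (-65 + 2*I*√3)*(-22) = 1430 - 44*I*√3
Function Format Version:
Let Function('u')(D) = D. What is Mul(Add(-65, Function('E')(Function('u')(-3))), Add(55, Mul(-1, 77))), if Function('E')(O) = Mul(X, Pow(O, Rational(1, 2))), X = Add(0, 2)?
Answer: Add(1430, Mul(-44, I, Pow(3, Rational(1, 2)))) ≈ Add(1430.0, Mul(-76.210, I))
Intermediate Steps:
X = 2
Function('E')(O) = Mul(2, Pow(O, Rational(1, 2)))
Mul(Add(-65, Function('E')(Function('u')(-3))), Add(55, Mul(-1, 77))) = Mul(Add(-65, Mul(2, Pow(-3, Rational(1, 2)))), Add(55, Mul(-1, 77))) = Mul(Add(-65, Mul(2, Mul(I, Pow(3, Rational(1, 2))))), Add(55, -77)) = Mul(Add(-65, Mul(2, I, Pow(3, Rational(1, 2)))), -22) = Add(1430, Mul(-44, I, Pow(3, Rational(1, 2))))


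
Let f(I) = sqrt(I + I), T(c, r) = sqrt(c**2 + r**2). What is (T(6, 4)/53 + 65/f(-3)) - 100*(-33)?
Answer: 3300 + 2*sqrt(13)/53 - 65*I*sqrt(6)/6 ≈ 3300.1 - 26.536*I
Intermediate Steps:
f(I) = sqrt(2)*sqrt(I) (f(I) = sqrt(2*I) = sqrt(2)*sqrt(I))
(T(6, 4)/53 + 65/f(-3)) - 100*(-33) = (sqrt(6**2 + 4**2)/53 + 65/((sqrt(2)*sqrt(-3)))) - 100*(-33) = (sqrt(36 + 16)*(1/53) + 65/((sqrt(2)*(I*sqrt(3))))) + 3300 = (sqrt(52)*(1/53) + 65/((I*sqrt(6)))) + 3300 = ((2*sqrt(13))*(1/53) + 65*(-I*sqrt(6)/6)) + 3300 = (2*sqrt(13)/53 - 65*I*sqrt(6)/6) + 3300 = 3300 + 2*sqrt(13)/53 - 65*I*sqrt(6)/6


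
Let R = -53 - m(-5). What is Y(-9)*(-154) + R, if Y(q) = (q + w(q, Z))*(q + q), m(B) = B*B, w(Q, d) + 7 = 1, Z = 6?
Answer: -41658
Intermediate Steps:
w(Q, d) = -6 (w(Q, d) = -7 + 1 = -6)
m(B) = B²
Y(q) = 2*q*(-6 + q) (Y(q) = (q - 6)*(q + q) = (-6 + q)*(2*q) = 2*q*(-6 + q))
R = -78 (R = -53 - 1*(-5)² = -53 - 1*25 = -53 - 25 = -78)
Y(-9)*(-154) + R = (2*(-9)*(-6 - 9))*(-154) - 78 = (2*(-9)*(-15))*(-154) - 78 = 270*(-154) - 78 = -41580 - 78 = -41658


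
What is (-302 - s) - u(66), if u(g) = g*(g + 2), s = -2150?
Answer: -2640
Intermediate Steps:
u(g) = g*(2 + g)
(-302 - s) - u(66) = (-302 - 1*(-2150)) - 66*(2 + 66) = (-302 + 2150) - 66*68 = 1848 - 1*4488 = 1848 - 4488 = -2640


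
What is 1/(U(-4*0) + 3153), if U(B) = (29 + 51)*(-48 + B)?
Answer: -1/687 ≈ -0.0014556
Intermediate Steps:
U(B) = -3840 + 80*B (U(B) = 80*(-48 + B) = -3840 + 80*B)
1/(U(-4*0) + 3153) = 1/((-3840 + 80*(-4*0)) + 3153) = 1/((-3840 + 80*0) + 3153) = 1/((-3840 + 0) + 3153) = 1/(-3840 + 3153) = 1/(-687) = -1/687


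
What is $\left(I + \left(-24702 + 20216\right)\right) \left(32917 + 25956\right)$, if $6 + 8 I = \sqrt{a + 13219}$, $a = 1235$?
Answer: $- \frac{1056593731}{4} + \frac{176619 \sqrt{1606}}{8} \approx -2.6326 \cdot 10^{8}$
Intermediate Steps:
$I = - \frac{3}{4} + \frac{3 \sqrt{1606}}{8}$ ($I = - \frac{3}{4} + \frac{\sqrt{1235 + 13219}}{8} = - \frac{3}{4} + \frac{\sqrt{14454}}{8} = - \frac{3}{4} + \frac{3 \sqrt{1606}}{8} \approx 14.278$)
$\left(I + \left(-24702 + 20216\right)\right) \left(32917 + 25956\right) = \left(\left(- \frac{3}{4} + \frac{3 \sqrt{1606}}{8}\right) + \left(-24702 + 20216\right)\right) \left(32917 + 25956\right) = \left(\left(- \frac{3}{4} + \frac{3 \sqrt{1606}}{8}\right) - 4486\right) 58873 = \left(- \frac{17947}{4} + \frac{3 \sqrt{1606}}{8}\right) 58873 = - \frac{1056593731}{4} + \frac{176619 \sqrt{1606}}{8}$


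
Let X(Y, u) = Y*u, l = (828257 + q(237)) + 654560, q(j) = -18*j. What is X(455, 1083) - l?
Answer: -985786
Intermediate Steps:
l = 1478551 (l = (828257 - 18*237) + 654560 = (828257 - 4266) + 654560 = 823991 + 654560 = 1478551)
X(455, 1083) - l = 455*1083 - 1*1478551 = 492765 - 1478551 = -985786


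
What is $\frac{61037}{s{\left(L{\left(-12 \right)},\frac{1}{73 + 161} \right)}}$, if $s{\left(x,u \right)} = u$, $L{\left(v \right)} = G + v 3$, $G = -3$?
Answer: $14282658$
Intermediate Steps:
$L{\left(v \right)} = -3 + 3 v$ ($L{\left(v \right)} = -3 + v 3 = -3 + 3 v$)
$\frac{61037}{s{\left(L{\left(-12 \right)},\frac{1}{73 + 161} \right)}} = \frac{61037}{\frac{1}{73 + 161}} = \frac{61037}{\frac{1}{234}} = 61037 \frac{1}{\frac{1}{234}} = 61037 \cdot 234 = 14282658$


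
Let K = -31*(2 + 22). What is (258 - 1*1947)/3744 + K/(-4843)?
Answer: -1798097/6044064 ≈ -0.29750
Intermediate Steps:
K = -744 (K = -31*24 = -744)
(258 - 1*1947)/3744 + K/(-4843) = (258 - 1*1947)/3744 - 744/(-4843) = (258 - 1947)*(1/3744) - 744*(-1/4843) = -1689*1/3744 + 744/4843 = -563/1248 + 744/4843 = -1798097/6044064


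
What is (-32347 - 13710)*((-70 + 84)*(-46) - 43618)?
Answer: 2038574934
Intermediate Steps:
(-32347 - 13710)*((-70 + 84)*(-46) - 43618) = -46057*(14*(-46) - 43618) = -46057*(-644 - 43618) = -46057*(-44262) = 2038574934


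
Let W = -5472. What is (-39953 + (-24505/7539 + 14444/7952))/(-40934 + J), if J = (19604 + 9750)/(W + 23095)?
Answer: 1507567990533023/1544466303088128 ≈ 0.97611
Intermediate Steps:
J = 29354/17623 (J = (19604 + 9750)/(-5472 + 23095) = 29354/17623 ≈ 1.6657)
(-39953 + (-24505/7539 + 14444/7952))/(-40934 + J) = (-39953 + (-24505/7539 + 14444/7952))/(-40934 + 29354/17623) = (-39953 + (-24505*1/7539 + 14444*(1/7952)))/(-721350528/17623) = (-39953 + (-24505/7539 + 3611/1988))*(-17623/721350528) = (-39953 - 3070373/2141076)*(-17623/721350528) = -85545479801/2141076*(-17623/721350528) = 1507567990533023/1544466303088128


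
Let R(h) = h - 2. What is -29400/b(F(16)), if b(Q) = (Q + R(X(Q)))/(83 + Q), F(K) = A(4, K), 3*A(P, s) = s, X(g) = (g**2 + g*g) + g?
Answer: -2337300/59 ≈ -39615.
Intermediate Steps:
X(g) = g + 2*g**2 (X(g) = (g**2 + g**2) + g = 2*g**2 + g = g + 2*g**2)
R(h) = -2 + h
A(P, s) = s/3
F(K) = K/3
b(Q) = (-2 + Q + Q*(1 + 2*Q))/(83 + Q) (b(Q) = (Q + (-2 + Q*(1 + 2*Q)))/(83 + Q) = (-2 + Q + Q*(1 + 2*Q))/(83 + Q))
-29400/b(F(16)) = -29400*(83 + (1/3)*16)/(-2 + (1/3)*16 + ((1/3)*16)*(1 + 2*((1/3)*16))) = -29400*(83 + 16/3)/(-2 + 16/3 + 16*(1 + 2*(16/3))/3) = -29400*265/(3*(-2 + 16/3 + 16*(1 + 32/3)/3)) = -29400*265/(3*(-2 + 16/3 + (16/3)*(35/3))) = -29400*265/(3*(-2 + 16/3 + 560/9)) = -29400/((3/265)*(590/9)) = -29400/118/159 = -29400*159/118 = -2337300/59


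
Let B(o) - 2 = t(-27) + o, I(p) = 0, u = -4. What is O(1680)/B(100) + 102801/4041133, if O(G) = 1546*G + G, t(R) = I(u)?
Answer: 102968171641/4041133 ≈ 25480.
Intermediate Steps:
t(R) = 0
B(o) = 2 + o (B(o) = 2 + (0 + o) = 2 + o)
O(G) = 1547*G
O(1680)/B(100) + 102801/4041133 = (1547*1680)/(2 + 100) + 102801/4041133 = 2598960/102 + 102801*(1/4041133) = 2598960*(1/102) + 102801/4041133 = 25480 + 102801/4041133 = 102968171641/4041133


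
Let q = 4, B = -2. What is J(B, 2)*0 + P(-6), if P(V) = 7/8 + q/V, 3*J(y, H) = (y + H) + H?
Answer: 5/24 ≈ 0.20833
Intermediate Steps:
J(y, H) = y/3 + 2*H/3 (J(y, H) = ((y + H) + H)/3 = ((H + y) + H)/3 = (y + 2*H)/3 = y/3 + 2*H/3)
P(V) = 7/8 + 4/V
J(B, 2)*0 + P(-6) = ((1/3)*(-2) + (2/3)*2)*0 + (7/8 + 4/(-6)) = (-2/3 + 4/3)*0 + (7/8 + 4*(-1/6)) = (2/3)*0 + (7/8 - 2/3) = 0 + 5/24 = 5/24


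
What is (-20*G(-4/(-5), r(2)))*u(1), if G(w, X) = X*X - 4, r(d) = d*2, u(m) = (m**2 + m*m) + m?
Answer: -720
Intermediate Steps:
u(m) = m + 2*m**2 (u(m) = (m**2 + m**2) + m = 2*m**2 + m = m + 2*m**2)
r(d) = 2*d
G(w, X) = -4 + X**2 (G(w, X) = X**2 - 4 = -4 + X**2)
(-20*G(-4/(-5), r(2)))*u(1) = (-20*(-4 + (2*2)**2))*(1*(1 + 2*1)) = (-20*(-4 + 4**2))*(1*(1 + 2)) = (-20*(-4 + 16))*(1*3) = -20*12*3 = -240*3 = -720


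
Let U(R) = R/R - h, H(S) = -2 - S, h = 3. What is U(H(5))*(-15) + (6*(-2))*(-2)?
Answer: 54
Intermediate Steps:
U(R) = -2 (U(R) = R/R - 1*3 = 1 - 3 = -2)
U(H(5))*(-15) + (6*(-2))*(-2) = -2*(-15) + (6*(-2))*(-2) = 30 - 12*(-2) = 30 + 24 = 54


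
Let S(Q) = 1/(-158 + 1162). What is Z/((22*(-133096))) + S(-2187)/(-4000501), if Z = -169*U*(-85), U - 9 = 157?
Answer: -1197214112654559/1470096330506056 ≈ -0.81438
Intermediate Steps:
U = 166 (U = 9 + 157 = 166)
S(Q) = 1/1004
Z = 2384590 (Z = -169*166*(-85) = -28054*(-85) = 2384590)
Z/((22*(-133096))) + S(-2187)/(-4000501) = 2384590/((22*(-133096))) + (1/1004)/(-4000501) = 2384590/(-2928112) + (1/1004)*(-1/4000501) = 2384590*(-1/2928112) - 1/4016503004 = -1192295/1464056 - 1/4016503004 = -1197214112654559/1470096330506056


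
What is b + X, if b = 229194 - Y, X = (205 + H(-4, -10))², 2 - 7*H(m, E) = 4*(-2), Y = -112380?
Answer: 18825151/49 ≈ 3.8419e+5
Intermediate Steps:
H(m, E) = 10/7 (H(m, E) = 2/7 - 4*(-2)/7 = 2/7 - ⅐*(-8) = 2/7 + 8/7 = 10/7)
X = 2088025/49 (X = (205 + 10/7)² = (1445/7)² = 2088025/49 ≈ 42613.)
b = 341574 (b = 229194 - 1*(-112380) = 229194 + 112380 = 341574)
b + X = 341574 + 2088025/49 = 18825151/49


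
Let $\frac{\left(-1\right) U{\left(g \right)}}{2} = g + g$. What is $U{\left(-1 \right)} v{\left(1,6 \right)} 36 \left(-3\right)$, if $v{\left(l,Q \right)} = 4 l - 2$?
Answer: $-864$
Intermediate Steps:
$U{\left(g \right)} = - 4 g$ ($U{\left(g \right)} = - 2 \left(g + g\right) = - 2 \cdot 2 g = - 4 g$)
$v{\left(l,Q \right)} = -2 + 4 l$
$U{\left(-1 \right)} v{\left(1,6 \right)} 36 \left(-3\right) = \left(-4\right) \left(-1\right) \left(-2 + 4 \cdot 1\right) 36 \left(-3\right) = 4 \left(-2 + 4\right) 36 \left(-3\right) = 4 \cdot 2 \cdot 36 \left(-3\right) = 8 \cdot 36 \left(-3\right) = 288 \left(-3\right) = -864$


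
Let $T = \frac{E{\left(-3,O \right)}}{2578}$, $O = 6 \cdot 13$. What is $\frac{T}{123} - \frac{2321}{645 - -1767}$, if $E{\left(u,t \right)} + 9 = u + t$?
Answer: $- \frac{122635997}{127471788} \approx -0.96206$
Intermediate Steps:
$O = 78$
$E{\left(u,t \right)} = -9 + t + u$ ($E{\left(u,t \right)} = -9 + \left(u + t\right) = -9 + \left(t + u\right) = -9 + t + u$)
$T = \frac{33}{1289}$ ($T = \frac{-9 + 78 - 3}{2578} = 66 \cdot \frac{1}{2578} = \frac{33}{1289} \approx 0.025601$)
$\frac{T}{123} - \frac{2321}{645 - -1767} = \frac{33}{1289 \cdot 123} - \frac{2321}{645 - -1767} = \frac{33}{1289} \cdot \frac{1}{123} - \frac{2321}{645 + 1767} = \frac{11}{52849} - \frac{2321}{2412} = - \frac{122635997}{127471788}$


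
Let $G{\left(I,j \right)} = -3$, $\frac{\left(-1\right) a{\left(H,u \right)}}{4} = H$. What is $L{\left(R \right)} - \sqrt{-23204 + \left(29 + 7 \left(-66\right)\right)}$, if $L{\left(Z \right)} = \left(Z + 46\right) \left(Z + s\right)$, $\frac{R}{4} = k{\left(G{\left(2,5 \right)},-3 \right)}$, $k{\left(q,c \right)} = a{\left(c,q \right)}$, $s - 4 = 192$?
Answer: $22936 - i \sqrt{23637} \approx 22936.0 - 153.74 i$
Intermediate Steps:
$s = 196$ ($s = 4 + 192 = 196$)
$a{\left(H,u \right)} = - 4 H$
$k{\left(q,c \right)} = - 4 c$
$R = 48$ ($R = 4 \left(\left(-4\right) \left(-3\right)\right) = 4 \cdot 12 = 48$)
$L{\left(Z \right)} = \left(46 + Z\right) \left(196 + Z\right)$ ($L{\left(Z \right)} = \left(Z + 46\right) \left(Z + 196\right) = \left(46 + Z\right) \left(196 + Z\right)$)
$L{\left(R \right)} - \sqrt{-23204 + \left(29 + 7 \left(-66\right)\right)} = \left(9016 + 48^{2} + 242 \cdot 48\right) - \sqrt{-23204 + \left(29 + 7 \left(-66\right)\right)} = \left(9016 + 2304 + 11616\right) - \sqrt{-23204 + \left(29 - 462\right)} = 22936 - \sqrt{-23204 - 433} = 22936 - \sqrt{-23637} = 22936 - i \sqrt{23637}$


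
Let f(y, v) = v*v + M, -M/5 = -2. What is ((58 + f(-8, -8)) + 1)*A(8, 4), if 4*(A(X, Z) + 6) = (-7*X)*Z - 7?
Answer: -33915/4 ≈ -8478.8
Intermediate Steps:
M = 10 (M = -5*(-2) = 10)
A(X, Z) = -31/4 - 7*X*Z/4 (A(X, Z) = -6 + ((-7*X)*Z - 7)/4 = -6 + (-7*X*Z - 7)/4 = -6 + (-7 - 7*X*Z)/4 = -6 + (-7/4 - 7*X*Z/4) = -31/4 - 7*X*Z/4)
f(y, v) = 10 + v² (f(y, v) = v*v + 10 = v² + 10 = 10 + v²)
((58 + f(-8, -8)) + 1)*A(8, 4) = ((58 + (10 + (-8)²)) + 1)*(-31/4 - 7/4*8*4) = ((58 + (10 + 64)) + 1)*(-31/4 - 56) = ((58 + 74) + 1)*(-255/4) = (132 + 1)*(-255/4) = 133*(-255/4) = -33915/4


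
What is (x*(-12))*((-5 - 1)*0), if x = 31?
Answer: 0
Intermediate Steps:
(x*(-12))*((-5 - 1)*0) = (31*(-12))*((-5 - 1)*0) = -(-2232)*0 = -372*0 = 0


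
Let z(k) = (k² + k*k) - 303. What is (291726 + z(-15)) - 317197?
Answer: -25324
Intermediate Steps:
z(k) = -303 + 2*k² (z(k) = (k² + k²) - 303 = 2*k² - 303 = -303 + 2*k²)
(291726 + z(-15)) - 317197 = (291726 + (-303 + 2*(-15)²)) - 317197 = (291726 + (-303 + 2*225)) - 317197 = (291726 + (-303 + 450)) - 317197 = (291726 + 147) - 317197 = 291873 - 317197 = -25324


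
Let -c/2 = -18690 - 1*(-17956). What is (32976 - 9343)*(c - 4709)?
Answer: -76594553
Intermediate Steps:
c = 1468 (c = -2*(-18690 - 1*(-17956)) = -2*(-18690 + 17956) = -2*(-734) = 1468)
(32976 - 9343)*(c - 4709) = (32976 - 9343)*(1468 - 4709) = 23633*(-3241) = -76594553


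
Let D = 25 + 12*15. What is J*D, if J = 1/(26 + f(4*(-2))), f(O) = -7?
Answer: 205/19 ≈ 10.789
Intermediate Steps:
D = 205 (D = 25 + 180 = 205)
J = 1/19 (J = 1/(26 - 7) = 1/19 ≈ 0.052632)
J*D = (1/19)*205 = 205/19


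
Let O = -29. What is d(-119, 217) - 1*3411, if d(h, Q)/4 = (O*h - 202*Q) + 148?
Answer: -164351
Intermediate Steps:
d(h, Q) = 592 - 808*Q - 116*h (d(h, Q) = 4*((-29*h - 202*Q) + 148) = 4*((-202*Q - 29*h) + 148) = 4*(148 - 202*Q - 29*h) = 592 - 808*Q - 116*h)
d(-119, 217) - 1*3411 = (592 - 808*217 - 116*(-119)) - 1*3411 = (592 - 175336 + 13804) - 3411 = -160940 - 3411 = -164351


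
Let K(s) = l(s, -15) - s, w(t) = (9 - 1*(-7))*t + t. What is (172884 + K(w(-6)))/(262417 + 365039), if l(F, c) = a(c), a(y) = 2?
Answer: 43247/156864 ≈ 0.27570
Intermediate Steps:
w(t) = 17*t (w(t) = (9 + 7)*t + t = 16*t + t = 17*t)
l(F, c) = 2
K(s) = 2 - s
(172884 + K(w(-6)))/(262417 + 365039) = (172884 + (2 - 17*(-6)))/(262417 + 365039) = (172884 + (2 - 1*(-102)))/627456 = (172884 + (2 + 102))*(1/627456) = (172884 + 104)*(1/627456) = 172988*(1/627456) = 43247/156864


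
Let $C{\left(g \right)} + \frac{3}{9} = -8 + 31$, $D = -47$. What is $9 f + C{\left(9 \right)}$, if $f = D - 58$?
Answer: $- \frac{2767}{3} \approx -922.33$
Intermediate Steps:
$C{\left(g \right)} = \frac{68}{3}$ ($C{\left(g \right)} = - \frac{1}{3} + \left(-8 + 31\right) = - \frac{1}{3} + 23 = \frac{68}{3}$)
$f = -105$ ($f = -47 - 58 = -105$)
$9 f + C{\left(9 \right)} = 9 \left(-105\right) + \frac{68}{3} = -945 + \frac{68}{3} = - \frac{2767}{3}$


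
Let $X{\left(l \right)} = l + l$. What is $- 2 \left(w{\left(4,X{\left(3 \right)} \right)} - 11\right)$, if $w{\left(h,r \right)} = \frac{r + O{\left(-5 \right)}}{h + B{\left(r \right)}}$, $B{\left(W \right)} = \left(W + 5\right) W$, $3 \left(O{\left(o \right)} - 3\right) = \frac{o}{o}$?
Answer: $\frac{326}{15} \approx 21.733$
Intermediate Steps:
$X{\left(l \right)} = 2 l$
$O{\left(o \right)} = \frac{10}{3}$ ($O{\left(o \right)} = 3 + \frac{o \frac{1}{o}}{3} = 3 + \frac{1}{3} \cdot 1 = 3 + \frac{1}{3} = \frac{10}{3}$)
$B{\left(W \right)} = W \left(5 + W\right)$ ($B{\left(W \right)} = \left(5 + W\right) W = W \left(5 + W\right)$)
$w{\left(h,r \right)} = \frac{\frac{10}{3} + r}{h + r \left(5 + r\right)}$ ($w{\left(h,r \right)} = \frac{r + \frac{10}{3}}{h + r \left(5 + r\right)} = \frac{\frac{10}{3} + r}{h + r \left(5 + r\right)}$)
$- 2 \left(w{\left(4,X{\left(3 \right)} \right)} - 11\right) = - 2 \left(\frac{\frac{10}{3} + 2 \cdot 3}{4 + 2 \cdot 3 \left(5 + 2 \cdot 3\right)} - 11\right) = - 2 \left(\frac{\frac{10}{3} + 6}{4 + 6 \left(5 + 6\right)} - 11\right) = - 2 \left(\frac{1}{4 + 6 \cdot 11} \cdot \frac{28}{3} - 11\right) = - 2 \left(\frac{1}{4 + 66} \cdot \frac{28}{3} - 11\right) = - 2 \left(\frac{1}{70} \cdot \frac{28}{3} - 11\right) = - 2 \left(\frac{2}{15} - 11\right) = \left(-2\right) \left(- \frac{163}{15}\right) = \frac{326}{15}$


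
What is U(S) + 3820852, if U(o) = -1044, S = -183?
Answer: 3819808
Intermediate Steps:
U(S) + 3820852 = -1044 + 3820852 = 3819808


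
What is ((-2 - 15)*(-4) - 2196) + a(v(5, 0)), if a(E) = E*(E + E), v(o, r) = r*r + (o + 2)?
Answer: -2030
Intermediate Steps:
v(o, r) = 2 + o + r² (v(o, r) = r² + (2 + o) = 2 + o + r²)
a(E) = 2*E² (a(E) = E*(2*E) = 2*E²)
((-2 - 15)*(-4) - 2196) + a(v(5, 0)) = ((-2 - 15)*(-4) - 2196) + 2*(2 + 5 + 0²)² = (-17*(-4) - 2196) + 2*(2 + 5 + 0)² = (68 - 2196) + 2*7² = -2128 + 2*49 = -2128 + 98 = -2030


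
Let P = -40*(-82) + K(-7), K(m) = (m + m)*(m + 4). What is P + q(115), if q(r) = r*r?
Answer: 16547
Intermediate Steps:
q(r) = r**2
K(m) = 2*m*(4 + m) (K(m) = (2*m)*(4 + m) = 2*m*(4 + m))
P = 3322 (P = -40*(-82) + 2*(-7)*(4 - 7) = 3280 + 2*(-7)*(-3) = 3280 + 42 = 3322)
P + q(115) = 3322 + 115**2 = 3322 + 13225 = 16547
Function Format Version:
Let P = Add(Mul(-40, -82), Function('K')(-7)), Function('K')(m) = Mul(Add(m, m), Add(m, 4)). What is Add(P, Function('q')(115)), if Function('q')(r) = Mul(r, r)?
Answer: 16547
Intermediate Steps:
Function('q')(r) = Pow(r, 2)
Function('K')(m) = Mul(2, m, Add(4, m)) (Function('K')(m) = Mul(Mul(2, m), Add(4, m)) = Mul(2, m, Add(4, m)))
P = 3322 (P = Add(Mul(-40, -82), Mul(2, -7, Add(4, -7))) = Add(3280, Mul(2, -7, -3)) = Add(3280, 42) = 3322)
Add(P, Function('q')(115)) = Add(3322, Pow(115, 2)) = Add(3322, 13225) = 16547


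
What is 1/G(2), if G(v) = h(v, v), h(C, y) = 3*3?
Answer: ⅑ ≈ 0.11111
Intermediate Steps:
h(C, y) = 9
G(v) = 9
1/G(2) = 1/9 = ⅑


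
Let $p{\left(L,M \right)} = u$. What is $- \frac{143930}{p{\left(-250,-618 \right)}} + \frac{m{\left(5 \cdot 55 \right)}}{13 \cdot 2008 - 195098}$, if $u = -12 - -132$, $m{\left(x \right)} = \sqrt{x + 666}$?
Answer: $- \frac{14393}{12} - \frac{\sqrt{941}}{168994} \approx -1199.4$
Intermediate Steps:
$m{\left(x \right)} = \sqrt{666 + x}$
$u = 120$ ($u = -12 + 132 = 120$)
$p{\left(L,M \right)} = 120$
$- \frac{143930}{p{\left(-250,-618 \right)}} + \frac{m{\left(5 \cdot 55 \right)}}{13 \cdot 2008 - 195098} = - \frac{143930}{120} + \frac{\sqrt{666 + 5 \cdot 55}}{13 \cdot 2008 - 195098} = \left(-143930\right) \frac{1}{120} + \frac{\sqrt{666 + 275}}{26104 - 195098} = - \frac{14393}{12} + \frac{\sqrt{941}}{-168994} = - \frac{14393}{12} + \sqrt{941} \left(- \frac{1}{168994}\right) = - \frac{14393}{12} - \frac{\sqrt{941}}{168994}$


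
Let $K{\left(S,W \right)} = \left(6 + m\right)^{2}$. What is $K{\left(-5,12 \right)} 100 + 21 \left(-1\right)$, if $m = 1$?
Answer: $4879$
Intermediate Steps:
$K{\left(S,W \right)} = 49$ ($K{\left(S,W \right)} = \left(6 + 1\right)^{2} = 7^{2} = 49$)
$K{\left(-5,12 \right)} 100 + 21 \left(-1\right) = 49 \cdot 100 + 21 \left(-1\right) = 4900 - 21 = 4879$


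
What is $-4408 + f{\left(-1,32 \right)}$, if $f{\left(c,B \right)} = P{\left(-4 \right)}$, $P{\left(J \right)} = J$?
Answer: $-4412$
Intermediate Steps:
$f{\left(c,B \right)} = -4$
$-4408 + f{\left(-1,32 \right)} = -4408 - 4 = -4412$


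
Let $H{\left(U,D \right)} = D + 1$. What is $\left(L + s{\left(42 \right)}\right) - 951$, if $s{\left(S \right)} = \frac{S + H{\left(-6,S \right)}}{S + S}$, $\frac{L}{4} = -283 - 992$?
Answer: $- \frac{508199}{84} \approx -6050.0$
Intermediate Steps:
$L = -5100$ ($L = 4 \left(-283 - 992\right) = 4 \left(-1275\right) = -5100$)
$H{\left(U,D \right)} = 1 + D$
$s{\left(S \right)} = \frac{1 + 2 S}{2 S}$ ($s{\left(S \right)} = \frac{S + \left(1 + S\right)}{S + S} = \frac{1 + 2 S}{2 S}$)
$\left(L + s{\left(42 \right)}\right) - 951 = \left(-5100 + \frac{\frac{1}{2} + 42}{42}\right) - 951 = \left(-5100 + \frac{1}{42} \cdot \frac{85}{2}\right) - 951 = \left(-5100 + \frac{85}{84}\right) - 951 = - \frac{428315}{84} - 951 = - \frac{508199}{84}$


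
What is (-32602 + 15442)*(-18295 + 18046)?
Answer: 4272840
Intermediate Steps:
(-32602 + 15442)*(-18295 + 18046) = -17160*(-249) = 4272840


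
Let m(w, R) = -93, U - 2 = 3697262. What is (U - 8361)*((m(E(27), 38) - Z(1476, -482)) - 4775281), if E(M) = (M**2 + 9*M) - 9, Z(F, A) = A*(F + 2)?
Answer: -14987931733134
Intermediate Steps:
Z(F, A) = A*(2 + F)
E(M) = -9 + M**2 + 9*M
U = 3697264 (U = 2 + 3697262 = 3697264)
(U - 8361)*((m(E(27), 38) - Z(1476, -482)) - 4775281) = (3697264 - 8361)*((-93 - (-482)*(2 + 1476)) - 4775281) = 3688903*((-93 - (-482)*1478) - 4775281) = 3688903*((-93 - 1*(-712396)) - 4775281) = 3688903*((-93 + 712396) - 4775281) = 3688903*(712303 - 4775281) = 3688903*(-4062978) = -14987931733134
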